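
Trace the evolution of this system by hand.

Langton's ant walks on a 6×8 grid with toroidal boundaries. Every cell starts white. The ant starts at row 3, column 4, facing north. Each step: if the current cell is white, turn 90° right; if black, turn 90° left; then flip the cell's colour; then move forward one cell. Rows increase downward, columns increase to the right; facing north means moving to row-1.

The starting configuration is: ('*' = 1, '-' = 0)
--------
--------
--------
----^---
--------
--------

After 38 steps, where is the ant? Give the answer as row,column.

0) --------
--------
--------
----^---
--------
--------
1) --------
--------
--------
----*>--
--------
--------
2) --------
--------
--------
----**--
-----v--
--------
3) --------
--------
--------
----**--
----<*--
--------
4) --------
--------
--------
----^*--
----**--
--------
5) --------
--------
--------
---<-*--
----**--
--------
6) --------
--------
---^----
---*-*--
----**--
--------
7) --------
--------
---*>---
---*-*--
----**--
--------
8) --------
--------
---**---
---*v*--
----**--
--------
9) --------
--------
---**---
---<**--
----**--
--------
10) --------
--------
---**---
----**--
---v**--
--------
11) --------
--------
---**---
----**--
--<***--
--------
12) --------
--------
---**---
--^-**--
--****--
--------
13) --------
--------
---**---
--*>**--
--****--
--------
14) --------
--------
---**---
--****--
--*v**--
--------
15) --------
--------
---**---
--****--
--*->*--
--------
16) --------
--------
---**---
--**^*--
--*--*--
--------
17) --------
--------
---**---
--*<-*--
--*--*--
--------
18) --------
--------
---**---
--*--*--
--*v-*--
--------
19) --------
--------
---**---
--*--*--
--<*-*--
--------
20) --------
--------
---**---
--*--*--
---*-*--
--v-----
21) --------
--------
---**---
--*--*--
---*-*--
-<*-----
22) --------
--------
---**---
--*--*--
-^-*-*--
-**-----
23) --------
--------
---**---
--*--*--
-*>*-*--
-**-----
24) --------
--------
---**---
--*--*--
-***-*--
-*v-----
25) --------
--------
---**---
--*--*--
-***-*--
-*->----
26) ---v----
--------
---**---
--*--*--
-***-*--
-*-*----
27) --<*----
--------
---**---
--*--*--
-***-*--
-*-*----
28) --**----
--------
---**---
--*--*--
-***-*--
-*^*----
29) --**----
--------
---**---
--*--*--
-***-*--
-**>----
30) --**----
--------
---**---
--*--*--
-**^-*--
-**-----
31) --**----
--------
---**---
--*--*--
-*<--*--
-**-----
32) --**----
--------
---**---
--*--*--
-*---*--
-*v-----
33) --**----
--------
---**---
--*--*--
-*---*--
-*->----
34) --*v----
--------
---**---
--*--*--
-*---*--
-*-*----
35) --*->---
--------
---**---
--*--*--
-*---*--
-*-*----
36) --*-*---
----v---
---**---
--*--*--
-*---*--
-*-*----
37) --*-*---
---<*---
---**---
--*--*--
-*---*--
-*-*----
38) --*^*---
---**---
---**---
--*--*--
-*---*--
-*-*----

0,3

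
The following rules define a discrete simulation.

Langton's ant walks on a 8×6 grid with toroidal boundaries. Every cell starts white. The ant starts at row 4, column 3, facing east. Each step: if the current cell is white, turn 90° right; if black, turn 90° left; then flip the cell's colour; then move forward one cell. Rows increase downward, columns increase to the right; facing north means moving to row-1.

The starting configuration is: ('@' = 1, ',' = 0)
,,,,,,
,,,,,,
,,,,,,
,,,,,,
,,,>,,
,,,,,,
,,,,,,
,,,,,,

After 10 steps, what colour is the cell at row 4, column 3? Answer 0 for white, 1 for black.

1

[0] ,,,,,,
,,,,,,
,,,,,,
,,,,,,
,,,>,,
,,,,,,
,,,,,,
,,,,,,
[1] ,,,,,,
,,,,,,
,,,,,,
,,,,,,
,,,@,,
,,,v,,
,,,,,,
,,,,,,
[2] ,,,,,,
,,,,,,
,,,,,,
,,,,,,
,,,@,,
,,<@,,
,,,,,,
,,,,,,
[3] ,,,,,,
,,,,,,
,,,,,,
,,,,,,
,,^@,,
,,@@,,
,,,,,,
,,,,,,
[4] ,,,,,,
,,,,,,
,,,,,,
,,,,,,
,,@>,,
,,@@,,
,,,,,,
,,,,,,
[5] ,,,,,,
,,,,,,
,,,,,,
,,,^,,
,,@,,,
,,@@,,
,,,,,,
,,,,,,
[6] ,,,,,,
,,,,,,
,,,,,,
,,,@>,
,,@,,,
,,@@,,
,,,,,,
,,,,,,
[7] ,,,,,,
,,,,,,
,,,,,,
,,,@@,
,,@,v,
,,@@,,
,,,,,,
,,,,,,
[8] ,,,,,,
,,,,,,
,,,,,,
,,,@@,
,,@<@,
,,@@,,
,,,,,,
,,,,,,
[9] ,,,,,,
,,,,,,
,,,,,,
,,,^@,
,,@@@,
,,@@,,
,,,,,,
,,,,,,
[10] ,,,,,,
,,,,,,
,,,,,,
,,<,@,
,,@@@,
,,@@,,
,,,,,,
,,,,,,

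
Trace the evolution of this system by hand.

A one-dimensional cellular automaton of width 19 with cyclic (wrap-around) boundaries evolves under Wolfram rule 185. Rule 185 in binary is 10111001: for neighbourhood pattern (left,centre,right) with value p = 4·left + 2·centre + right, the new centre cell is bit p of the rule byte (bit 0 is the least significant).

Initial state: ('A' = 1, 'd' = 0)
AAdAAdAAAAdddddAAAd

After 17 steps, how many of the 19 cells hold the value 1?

14

step 0: AAdAAdAAAAdddddAAAd
step 1: AdAAdAAAAdAAAAdAAdA
step 2: dAAdAAAAdAAAAdAAdAA
step 3: AAdAAAAdAAAAdAAdAAd
step 4: AdAAAAdAAAAdAAdAAdA
step 5: dAAAAdAAAAdAAdAAdAA
step 6: AAAAdAAAAdAAdAAdAAd
step 7: AAAdAAAAdAAdAAdAAdA
step 8: AAdAAAAdAAdAAdAAdAA
step 9: AdAAAAdAAdAAdAAdAAA
step 10: dAAAAdAAdAAdAAdAAAA
step 11: AAAAdAAdAAdAAdAAAAd
step 12: AAAdAAdAAdAAdAAAAdA
step 13: AAdAAdAAdAAdAAAAdAA
step 14: AdAAdAAdAAdAAAAdAAA
step 15: dAAdAAdAAdAAAAdAAAA
step 16: AAdAAdAAdAAAAdAAAAd
step 17: AdAAdAAdAAAAdAAAAdA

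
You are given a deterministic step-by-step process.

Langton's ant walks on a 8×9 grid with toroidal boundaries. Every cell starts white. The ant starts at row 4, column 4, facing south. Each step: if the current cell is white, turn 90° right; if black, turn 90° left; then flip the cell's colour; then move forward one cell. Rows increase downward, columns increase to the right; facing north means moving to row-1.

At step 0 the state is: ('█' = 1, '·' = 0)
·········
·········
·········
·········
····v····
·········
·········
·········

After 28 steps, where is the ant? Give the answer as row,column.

2,6

t=0: ·········
·········
·········
·········
····v····
·········
·········
·········
t=1: ·········
·········
·········
·········
···<█····
·········
·········
·········
t=2: ·········
·········
·········
···^·····
···██····
·········
·········
·········
t=3: ·········
·········
·········
···█>····
···██····
·········
·········
·········
t=4: ·········
·········
·········
···██····
···█v····
·········
·········
·········
t=5: ·········
·········
·········
···██····
···█·>···
·········
·········
·········
t=6: ·········
·········
·········
···██····
···█·█···
·····v···
·········
·········
t=7: ·········
·········
·········
···██····
···█·█···
····<█···
·········
·········
t=8: ·········
·········
·········
···██····
···█^█···
····██···
·········
·········
t=9: ·········
·········
·········
···██····
···██>···
····██···
·········
·········
t=10: ·········
·········
·········
···██^···
···██····
····██···
·········
·········
t=11: ·········
·········
·········
···███>··
···██····
····██···
·········
·········
t=12: ·········
·········
·········
···████··
···██·v··
····██···
·········
·········
t=13: ·········
·········
·········
···████··
···██<█··
····██···
·········
·········
t=14: ·········
·········
·········
···██^█··
···████··
····██···
·········
·········
t=15: ·········
·········
·········
···█<·█··
···████··
····██···
·········
·········
t=16: ·········
·········
·········
···█··█··
···█v██··
····██···
·········
·········
t=17: ·········
·········
·········
···█··█··
···█·>█··
····██···
·········
·········
t=18: ·········
·········
·········
···█·^█··
···█··█··
····██···
·········
·········
t=19: ·········
·········
·········
···█·█>··
···█··█··
····██···
·········
·········
t=20: ·········
·········
······^··
···█·█···
···█··█··
····██···
·········
·········
t=21: ·········
·········
······█>·
···█·█···
···█··█··
····██···
·········
·········
t=22: ·········
·········
······██·
···█·█·v·
···█··█··
····██···
·········
·········
t=23: ·········
·········
······██·
···█·█<█·
···█··█··
····██···
·········
·········
t=24: ·········
·········
······^█·
···█·███·
···█··█··
····██···
·········
·········
t=25: ·········
·········
·····<·█·
···█·███·
···█··█··
····██···
·········
·········
t=26: ·········
·····^···
·····█·█·
···█·███·
···█··█··
····██···
·········
·········
t=27: ·········
·····█>··
·····█·█·
···█·███·
···█··█··
····██···
·········
·········
t=28: ·········
·····██··
·····█v█·
···█·███·
···█··█··
····██···
·········
·········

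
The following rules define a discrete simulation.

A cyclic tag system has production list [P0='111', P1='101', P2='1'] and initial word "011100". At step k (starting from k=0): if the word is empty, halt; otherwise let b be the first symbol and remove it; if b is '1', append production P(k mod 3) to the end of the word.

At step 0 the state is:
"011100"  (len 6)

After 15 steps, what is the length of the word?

16

t=0: "011100"  (len 6)
t=1: "11100"  (len 5)
t=2: "1100101"  (len 7)
t=3: "1001011"  (len 7)
t=4: "001011111"  (len 9)
t=5: "01011111"  (len 8)
t=6: "1011111"  (len 7)
t=7: "011111111"  (len 9)
t=8: "11111111"  (len 8)
t=9: "11111111"  (len 8)
t=10: "1111111111"  (len 10)
t=11: "111111111101"  (len 12)
t=12: "111111111011"  (len 12)
t=13: "11111111011111"  (len 14)
t=14: "1111111011111101"  (len 16)
t=15: "1111110111111011"  (len 16)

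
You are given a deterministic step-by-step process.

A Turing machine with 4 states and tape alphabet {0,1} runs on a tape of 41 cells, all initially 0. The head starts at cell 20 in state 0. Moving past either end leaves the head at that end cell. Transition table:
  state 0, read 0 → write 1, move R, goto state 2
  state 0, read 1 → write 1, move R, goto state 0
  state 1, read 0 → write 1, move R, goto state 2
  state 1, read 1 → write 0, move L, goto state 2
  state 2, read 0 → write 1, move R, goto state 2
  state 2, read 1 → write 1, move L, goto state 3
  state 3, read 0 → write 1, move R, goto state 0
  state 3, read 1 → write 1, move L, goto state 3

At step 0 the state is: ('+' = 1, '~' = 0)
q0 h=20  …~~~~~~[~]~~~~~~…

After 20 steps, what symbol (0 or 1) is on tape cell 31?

[0] q0 h=20  …~~~~~~[~]~~~~~~…
[1] q2 h=21  …~~~~~+[~]~~~~~~…
[2] q2 h=22  …~~~~++[~]~~~~~~…
[3] q2 h=23  …~~~+++[~]~~~~~~…
[4] q2 h=24  …~~++++[~]~~~~~~…
[5] q2 h=25  …~+++++[~]~~~~~~…
[6] q2 h=26  …++++++[~]~~~~~~…
[7] q2 h=27  …++++++[~]~~~~~~…
[8] q2 h=28  …++++++[~]~~~~~~…
[9] q2 h=29  …++++++[~]~~~~~~…
[10] q2 h=30  …++++++[~]~~~~~~…
[11] q2 h=31  …++++++[~]~~~~~~…
[12] q2 h=32  …++++++[~]~~~~~~…
[13] q2 h=33  …++++++[~]~~~~~~…
[14] q2 h=34  …++++++[~]~~~~~~|
[15] q2 h=35  …++++++[~]~~~~~|
[16] q2 h=36  …++++++[~]~~~~|
[17] q2 h=37  …++++++[~]~~~|
[18] q2 h=38  …++++++[~]~~|
[19] q2 h=39  …++++++[~]~|
[20] q2 h=40  …++++++[~]|

1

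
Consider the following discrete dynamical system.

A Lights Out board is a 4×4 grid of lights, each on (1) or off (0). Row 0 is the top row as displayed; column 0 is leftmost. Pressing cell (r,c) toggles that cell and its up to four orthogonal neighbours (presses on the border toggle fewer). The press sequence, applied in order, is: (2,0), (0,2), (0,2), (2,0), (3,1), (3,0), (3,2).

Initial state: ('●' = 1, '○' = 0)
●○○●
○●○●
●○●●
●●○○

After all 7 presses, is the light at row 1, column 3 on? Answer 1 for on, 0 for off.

[0] ●○○●
○●○●
●○●●
●●○○
[1] ●○○●
●●○●
○●●●
○●○○
[2] ●●●○
●●●●
○●●●
○●○○
[3] ●○○●
●●○●
○●●●
○●○○
[4] ●○○●
○●○●
●○●●
●●○○
[5] ●○○●
○●○●
●●●●
○○●○
[6] ●○○●
○●○●
○●●●
●●●○
[7] ●○○●
○●○●
○●○●
●○○●

1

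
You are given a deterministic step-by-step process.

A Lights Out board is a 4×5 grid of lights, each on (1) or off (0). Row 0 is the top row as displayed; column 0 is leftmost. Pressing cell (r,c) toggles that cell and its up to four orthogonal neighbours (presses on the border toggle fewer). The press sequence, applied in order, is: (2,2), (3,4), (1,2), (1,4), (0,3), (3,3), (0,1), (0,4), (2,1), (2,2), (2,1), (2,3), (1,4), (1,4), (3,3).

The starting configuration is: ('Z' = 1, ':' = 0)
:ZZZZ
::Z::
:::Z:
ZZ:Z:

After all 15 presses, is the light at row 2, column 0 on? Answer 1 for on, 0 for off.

0) :ZZZZ
::Z::
:::Z:
ZZ:Z:
1) :ZZZZ
:::::
:ZZ::
ZZZZ:
2) :ZZZZ
:::::
:ZZ:Z
ZZZ:Z
3) :Z:ZZ
:ZZZ:
:Z::Z
ZZZ:Z
4) :Z:Z:
:ZZ:Z
:Z:::
ZZZ:Z
5) :ZZ:Z
:ZZZZ
:Z:::
ZZZ:Z
6) :ZZ:Z
:ZZZZ
:Z:Z:
ZZ:Z:
7) Z:::Z
::ZZZ
:Z:Z:
ZZ:Z:
8) Z::Z:
::ZZ:
:Z:Z:
ZZ:Z:
9) Z::Z:
:ZZZ:
Z:ZZ:
Z::Z:
10) Z::Z:
:Z:Z:
ZZ:::
Z:ZZ:
11) Z::Z:
:::Z:
::Z::
ZZZZ:
12) Z::Z:
:::::
:::ZZ
ZZZ::
13) Z::ZZ
:::ZZ
:::Z:
ZZZ::
14) Z::Z:
:::::
:::ZZ
ZZZ::
15) Z::Z:
:::::
::::Z
ZZ:ZZ

0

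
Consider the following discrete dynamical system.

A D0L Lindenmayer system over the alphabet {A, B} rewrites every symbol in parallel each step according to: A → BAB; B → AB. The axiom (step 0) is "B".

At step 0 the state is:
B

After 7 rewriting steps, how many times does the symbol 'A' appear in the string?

[0] B
[1] AB
[2] BABAB
[3] ABBABABBABAB
[4] BABABABBABABBABABABBABABBABAB
[5] ABBABABBABABBABABABBABABBABABABBABABBABABBABABABBABABBABABABBABABBABAB
[6] BABABABBABABBABABABBABABBABABABBABABBABABBABABABBABABBABAB…BABABABBABABBABABABBABABBABABBABABABBABABBABABABBABABBABAB  (len 169)
[7] ABBABABBABABBABABABBABABBABABABBABABBABABBABABABBABABBABAB…BABABABBABABBABABABBABABBABABBABABABBABABBABABABBABABBABAB  (len 408)

169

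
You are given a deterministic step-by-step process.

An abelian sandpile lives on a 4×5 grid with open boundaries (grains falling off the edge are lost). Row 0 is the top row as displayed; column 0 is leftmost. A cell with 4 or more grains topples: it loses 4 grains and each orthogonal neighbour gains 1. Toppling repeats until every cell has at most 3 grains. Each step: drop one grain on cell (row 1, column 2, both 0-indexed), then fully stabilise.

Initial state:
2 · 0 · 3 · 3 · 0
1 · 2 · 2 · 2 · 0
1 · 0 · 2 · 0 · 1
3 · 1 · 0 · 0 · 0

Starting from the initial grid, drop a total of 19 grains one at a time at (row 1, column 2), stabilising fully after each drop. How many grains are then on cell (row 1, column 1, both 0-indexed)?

3

0) 2 · 0 · 3 · 3 · 0
1 · 2 · 2 · 2 · 0
1 · 0 · 2 · 0 · 1
3 · 1 · 0 · 0 · 0
1) 2 · 0 · 3 · 3 · 0
1 · 2 · 3 · 2 · 0
1 · 0 · 2 · 0 · 1
3 · 1 · 0 · 0 · 0
2) 2 · 1 · 1 · 1 · 1
1 · 3 · 2 · 0 · 1
1 · 0 · 3 · 1 · 1
3 · 1 · 0 · 0 · 0
3) 2 · 1 · 1 · 1 · 1
1 · 3 · 3 · 0 · 1
1 · 0 · 3 · 1 · 1
3 · 1 · 0 · 0 · 0
4) 2 · 2 · 2 · 1 · 1
2 · 0 · 2 · 1 · 1
1 · 2 · 0 · 2 · 1
3 · 1 · 1 · 0 · 0
5) 2 · 2 · 2 · 1 · 1
2 · 0 · 3 · 1 · 1
1 · 2 · 0 · 2 · 1
3 · 1 · 1 · 0 · 0
6) 2 · 2 · 3 · 1 · 1
2 · 1 · 0 · 2 · 1
1 · 2 · 1 · 2 · 1
3 · 1 · 1 · 0 · 0
7) 2 · 2 · 3 · 1 · 1
2 · 1 · 1 · 2 · 1
1 · 2 · 1 · 2 · 1
3 · 1 · 1 · 0 · 0
8) 2 · 2 · 3 · 1 · 1
2 · 1 · 2 · 2 · 1
1 · 2 · 1 · 2 · 1
3 · 1 · 1 · 0 · 0
9) 2 · 2 · 3 · 1 · 1
2 · 1 · 3 · 2 · 1
1 · 2 · 1 · 2 · 1
3 · 1 · 1 · 0 · 0
10) 2 · 3 · 0 · 2 · 1
2 · 2 · 1 · 3 · 1
1 · 2 · 2 · 2 · 1
3 · 1 · 1 · 0 · 0
11) 2 · 3 · 0 · 2 · 1
2 · 2 · 2 · 3 · 1
1 · 2 · 2 · 2 · 1
3 · 1 · 1 · 0 · 0
12) 2 · 3 · 0 · 2 · 1
2 · 2 · 3 · 3 · 1
1 · 2 · 2 · 2 · 1
3 · 1 · 1 · 0 · 0
13) 2 · 3 · 1 · 3 · 1
2 · 3 · 1 · 0 · 2
1 · 2 · 3 · 3 · 1
3 · 1 · 1 · 0 · 0
14) 2 · 3 · 1 · 3 · 1
2 · 3 · 2 · 0 · 2
1 · 2 · 3 · 3 · 1
3 · 1 · 1 · 0 · 0
15) 2 · 3 · 1 · 3 · 1
2 · 3 · 3 · 0 · 2
1 · 2 · 3 · 3 · 1
3 · 1 · 1 · 0 · 0
16) 3 · 0 · 3 · 3 · 1
3 · 2 · 2 · 2 · 2
2 · 0 · 2 · 0 · 2
3 · 2 · 2 · 1 · 0
17) 3 · 0 · 3 · 3 · 1
3 · 2 · 3 · 2 · 2
2 · 0 · 2 · 0 · 2
3 · 2 · 2 · 1 · 0
18) 3 · 1 · 1 · 1 · 2
3 · 3 · 2 · 0 · 3
2 · 0 · 3 · 1 · 2
3 · 2 · 2 · 1 · 0
19) 3 · 1 · 1 · 1 · 2
3 · 3 · 3 · 0 · 3
2 · 0 · 3 · 1 · 2
3 · 2 · 2 · 1 · 0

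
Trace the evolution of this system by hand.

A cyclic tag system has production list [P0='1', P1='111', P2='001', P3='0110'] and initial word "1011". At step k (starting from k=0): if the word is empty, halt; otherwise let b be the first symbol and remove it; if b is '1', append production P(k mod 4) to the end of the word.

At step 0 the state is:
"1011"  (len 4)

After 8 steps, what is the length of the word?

9

[0] "1011"  (len 4)
[1] "0111"  (len 4)
[2] "111"  (len 3)
[3] "11001"  (len 5)
[4] "10010110"  (len 8)
[5] "00101101"  (len 8)
[6] "0101101"  (len 7)
[7] "101101"  (len 6)
[8] "011010110"  (len 9)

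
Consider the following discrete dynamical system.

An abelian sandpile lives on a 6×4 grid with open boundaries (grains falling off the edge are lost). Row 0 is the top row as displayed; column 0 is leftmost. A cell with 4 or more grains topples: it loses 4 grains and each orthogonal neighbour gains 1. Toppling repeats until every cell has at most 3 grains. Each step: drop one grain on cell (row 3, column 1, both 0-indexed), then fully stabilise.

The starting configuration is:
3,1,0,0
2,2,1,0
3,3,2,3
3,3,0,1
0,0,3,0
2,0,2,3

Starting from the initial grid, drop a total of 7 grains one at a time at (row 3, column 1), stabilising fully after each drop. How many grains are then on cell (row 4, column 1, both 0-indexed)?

3

t=0: 3,1,0,0
2,2,1,0
3,3,2,3
3,3,0,1
0,0,3,0
2,0,2,3
t=1: 3,1,0,0
3,3,1,0
1,1,3,3
1,2,1,1
1,1,3,0
2,0,2,3
t=2: 3,1,0,0
3,3,1,0
1,1,3,3
1,3,1,1
1,1,3,0
2,0,2,3
t=3: 3,1,0,0
3,3,1,0
1,2,3,3
2,0,2,1
1,2,3,0
2,0,2,3
t=4: 3,1,0,0
3,3,1,0
1,2,3,3
2,1,2,1
1,2,3,0
2,0,2,3
t=5: 3,1,0,0
3,3,1,0
1,2,3,3
2,2,2,1
1,2,3,0
2,0,2,3
t=6: 3,1,0,0
3,3,1,0
1,2,3,3
2,3,2,1
1,2,3,0
2,0,2,3
t=7: 3,1,0,0
3,3,1,0
1,3,3,3
3,0,3,1
1,3,3,0
2,0,2,3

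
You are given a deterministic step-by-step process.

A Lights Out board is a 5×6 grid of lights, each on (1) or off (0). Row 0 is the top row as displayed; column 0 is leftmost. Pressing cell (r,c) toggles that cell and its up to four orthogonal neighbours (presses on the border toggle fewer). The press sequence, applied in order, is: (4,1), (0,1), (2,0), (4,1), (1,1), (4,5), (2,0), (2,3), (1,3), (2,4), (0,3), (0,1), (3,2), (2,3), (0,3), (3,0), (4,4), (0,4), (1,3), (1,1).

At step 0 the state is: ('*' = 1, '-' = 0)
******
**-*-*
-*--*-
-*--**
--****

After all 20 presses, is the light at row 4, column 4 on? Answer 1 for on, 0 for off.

t=0: ******
**-*-*
-*--*-
-*--**
--****
t=1: ******
**-*-*
-*--*-
----**
**-***
t=2: ---***
*--*-*
-*--*-
----**
**-***
t=3: ---***
---*-*
*---*-
*---**
**-***
t=4: ---***
---*-*
*---*-
**--**
--****
t=5: -*-***
****-*
**--*-
**--**
--****
t=6: -*-***
****-*
**--*-
**--*-
--**--
t=7: -*-***
-***-*
----*-
-*--*-
--**--
t=8: -*-***
-**--*
--**--
-*-**-
--**--
t=9: -*--**
-*-***
--*---
-*-**-
--**--
t=10: -*--**
-*-*-*
--****
-*-*--
--**--
t=11: -***-*
-*---*
--****
-*-*--
--**--
t=12: *--*-*
-----*
--****
-*-*--
--**--
t=13: *--*-*
-----*
---***
--*---
---*--
t=14: *--*-*
---*-*
--*--*
--**--
---*--
t=15: *-*-**
-----*
--*--*
--**--
---*--
t=16: *-*-**
-----*
*-*--*
****--
*--*--
t=17: *-*-**
-----*
*-*--*
*****-
*---**
t=18: *-**--
----**
*-*--*
*****-
*---**
t=19: *-*---
--**-*
*-**-*
*****-
*---**
t=20: ***---
**-*-*
****-*
*****-
*---**

1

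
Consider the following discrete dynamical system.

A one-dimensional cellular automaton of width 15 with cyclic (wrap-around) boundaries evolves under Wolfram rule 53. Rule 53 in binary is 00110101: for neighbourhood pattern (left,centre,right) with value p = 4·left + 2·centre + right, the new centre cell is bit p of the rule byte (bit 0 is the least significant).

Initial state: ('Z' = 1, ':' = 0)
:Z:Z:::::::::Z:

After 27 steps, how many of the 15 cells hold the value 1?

[0] :Z:Z:::::::::Z:
[1] :ZZZZZZZZZZZ:ZZ
[2] Z:::::::::::Z::
[3] ZZZZZZZZZZZ:ZZ:
[4] :::::::::::Z::Z
[5] ZZZZZZZZZZ:ZZ:Z
[6] ::::::::::Z::Z:
[7] ZZZZZZZZZ:ZZ:ZZ
[8] :::::::::Z::Z::
[9] ZZZZZZZZ:ZZ:ZZZ
[10] ::::::::Z::Z:::
[11] ZZZZZZZ:ZZ:ZZZZ
[12] :::::::Z::Z::::
[13] ZZZZZZ:ZZ:ZZZZZ
[14] ::::::Z::Z:::::
[15] ZZZZZ:ZZ:ZZZZZZ
[16] :::::Z::Z::::::
[17] ZZZZ:ZZ:ZZZZZZZ
[18] ::::Z::Z:::::::
[19] ZZZ:ZZ:ZZZZZZZZ
[20] :::Z::Z::::::::
[21] ZZ:ZZ:ZZZZZZZZZ
[22] ::Z::Z:::::::::
[23] Z:ZZ:ZZZZZZZZZZ
[24] :Z::Z::::::::::
[25] :ZZ:ZZZZZZZZZZZ
[26] Z::Z:::::::::::
[27] ZZ:ZZZZZZZZZZZ:

13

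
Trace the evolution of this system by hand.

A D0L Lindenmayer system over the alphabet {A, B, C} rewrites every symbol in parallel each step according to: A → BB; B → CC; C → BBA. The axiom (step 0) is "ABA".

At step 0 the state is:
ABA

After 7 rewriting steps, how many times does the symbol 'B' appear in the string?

step 0: ABA
step 1: BBCCBB
step 2: CCCCBBABBACCCC
step 3: BBABBABBABBACCCCBBCCCCBBBBABBABBABBA
step 4: CCCCBBCCCCBBCCCCBBCCCCBBBBABBABBABBACCCCBBABBABBABBACCCCCCCCBBCCCCBBCCCCBBCCCCBB
step 5: BBABBABBABBACCCCBBABBABBABBACCCCBBABBABBABBACCCCBBABBABBAB…BBABBACCCCBBABBABBABBACCCCBBABBABBABBACCCCBBABBABBABBACCCC  (len 200)
step 6: CCCCBBCCCCBBCCCCBBCCCCBBBBABBABBABBACCCCBBCCCCBBCCCCBBCCCC…CCBBCCCCBBBBABBABBABBACCCCBBCCCCBBCCCCBBCCCCBBBBABBABBABBA  (len 464)
step 7: BBABBABBABBACCCCBBABBABBABBACCCCBBABBABBABBACCCCBBABBABBAB…CCBBABBABBABBACCCCBBABBABBABBACCCCCCCCBBCCCCBBCCCCBBCCCCBB  (len 1120)

512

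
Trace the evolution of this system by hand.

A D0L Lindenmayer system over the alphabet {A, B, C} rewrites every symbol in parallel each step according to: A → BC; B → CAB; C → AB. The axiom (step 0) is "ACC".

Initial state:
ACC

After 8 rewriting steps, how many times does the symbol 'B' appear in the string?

1224

step 0: ACC
step 1: BCABAB
step 2: CABABBCCABBCCAB
step 3: ABBCCABBCCABCABABABBCCABCABABABBCCAB
step 4: BCCABCABABABBCCABCABABABBCCABABBCCABBCCABBCCABCABABABBCCABABBCCABBCCABBCCABCABABABBCCAB
step 5: CABABABBCCABABBCCABBCCABBCCABCABABABBCCABABBCCABBCCABBCCAB…BCCABCABABABBCCABCABABABBCCABABBCCABBCCABBCCABCABABABBCCAB  (len 210)
step 6: ABBCCABBCCABBCCABCABABABBCCABBCCABCABABABBCCABCABABABBCCAB…BCCABCABABABBCCABCABABABBCCABABBCCABBCCABBCCABCABABABBCCAB  (len 507)
step 7: BCCABCABABABBCCABCABABABBCCABCABABABBCCABABBCCABBCCABBCCAB…BCCABCABABABBCCABCABABABBCCABABBCCABBCCABBCCABCABABABBCCAB  (len 1224)
step 8: CABABABBCCABABBCCABBCCABBCCABCABABABBCCABABBCCABBCCABBCCAB…BCCABCABABABBCCABCABABABBCCABABBCCABBCCABBCCABCABABABBCCAB  (len 2955)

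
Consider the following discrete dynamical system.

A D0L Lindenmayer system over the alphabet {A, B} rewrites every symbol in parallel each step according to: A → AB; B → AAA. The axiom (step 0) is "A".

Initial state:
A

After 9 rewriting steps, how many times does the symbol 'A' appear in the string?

gen 0: A
gen 1: AB
gen 2: ABAAA
gen 3: ABAAAABABAB
gen 4: ABAAAABABABABAAAABAAAABAAA
gen 5: ABAAAABABABABAAAABAAAABAAAABAAAABABABABAAAABABABABAAAABABAB
gen 6: ABAAAABABABABAAAABAAAABAAAABAAAABABABABAAAABABABABAAAABABA…AABAAAABAAAABABABABAAAABAAAABAAAABAAAABABABABAAAABAAAABAAA  (len 137)
gen 7: ABAAAABABABABAAAABAAAABAAAABAAAABABABABAAAABABABABAAAABABA…BAAAABABABABAAAABAAAABAAAABAAAABABABABAAAABABABABAAAABABAB  (len 314)
gen 8: ABAAAABABABABAAAABAAAABAAAABAAAABABABABAAAABABABABAAAABABA…AABAAAABAAAABABABABAAAABAAAABAAAABAAAABABABABAAAABAAAABAAA  (len 725)
gen 9: ABAAAABABABABAAAABAAAABAAAABAAAABABABABAAAABABABABAAAABABA…BAAAABABABABAAAABAAAABAAAABAAAABABABABAAAABABABABAAAABABAB  (len 1667)

1159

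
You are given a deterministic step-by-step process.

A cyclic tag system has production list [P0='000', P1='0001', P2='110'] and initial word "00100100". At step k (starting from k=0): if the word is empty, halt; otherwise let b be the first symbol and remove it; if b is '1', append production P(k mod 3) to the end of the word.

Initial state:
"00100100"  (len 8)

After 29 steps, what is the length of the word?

15

step 0: "00100100"  (len 8)
step 1: "0100100"  (len 7)
step 2: "100100"  (len 6)
step 3: "00100110"  (len 8)
step 4: "0100110"  (len 7)
step 5: "100110"  (len 6)
step 6: "00110110"  (len 8)
step 7: "0110110"  (len 7)
step 8: "110110"  (len 6)
step 9: "10110110"  (len 8)
step 10: "0110110000"  (len 10)
step 11: "110110000"  (len 9)
step 12: "10110000110"  (len 11)
step 13: "0110000110000"  (len 13)
step 14: "110000110000"  (len 12)
step 15: "10000110000110"  (len 14)
step 16: "0000110000110000"  (len 16)
step 17: "000110000110000"  (len 15)
step 18: "00110000110000"  (len 14)
step 19: "0110000110000"  (len 13)
step 20: "110000110000"  (len 12)
step 21: "10000110000110"  (len 14)
step 22: "0000110000110000"  (len 16)
step 23: "000110000110000"  (len 15)
step 24: "00110000110000"  (len 14)
step 25: "0110000110000"  (len 13)
step 26: "110000110000"  (len 12)
step 27: "10000110000110"  (len 14)
step 28: "0000110000110000"  (len 16)
step 29: "000110000110000"  (len 15)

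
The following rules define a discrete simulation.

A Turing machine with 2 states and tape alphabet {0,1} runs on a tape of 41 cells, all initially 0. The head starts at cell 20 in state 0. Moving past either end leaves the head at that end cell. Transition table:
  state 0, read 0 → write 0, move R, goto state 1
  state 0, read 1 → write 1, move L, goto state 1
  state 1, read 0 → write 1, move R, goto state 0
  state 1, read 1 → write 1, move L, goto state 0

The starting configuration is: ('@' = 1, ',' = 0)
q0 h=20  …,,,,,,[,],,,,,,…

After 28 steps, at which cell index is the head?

gen 0: q0 h=20  …,,,,,,[,],,,,,,…
gen 1: q1 h=21  …,,,,,,[,],,,,,,…
gen 2: q0 h=22  …,,,,,@[,],,,,,,…
gen 3: q1 h=23  …,,,,@,[,],,,,,,…
gen 4: q0 h=24  …,,,@,@[,],,,,,,…
gen 5: q1 h=25  …,,@,@,[,],,,,,,…
gen 6: q0 h=26  …,@,@,@[,],,,,,,…
gen 7: q1 h=27  …@,@,@,[,],,,,,,…
gen 8: q0 h=28  …,@,@,@[,],,,,,,…
gen 9: q1 h=29  …@,@,@,[,],,,,,,…
gen 10: q0 h=30  …,@,@,@[,],,,,,,…
gen 11: q1 h=31  …@,@,@,[,],,,,,,…
gen 12: q0 h=32  …,@,@,@[,],,,,,,…
gen 13: q1 h=33  …@,@,@,[,],,,,,,…
gen 14: q0 h=34  …,@,@,@[,],,,,,,|
gen 15: q1 h=35  …@,@,@,[,],,,,,|
gen 16: q0 h=36  …,@,@,@[,],,,,|
gen 17: q1 h=37  …@,@,@,[,],,,|
gen 18: q0 h=38  …,@,@,@[,],,|
gen 19: q1 h=39  …@,@,@,[,],|
gen 20: q0 h=40  …,@,@,@[,]|
gen 21: q1 h=40  …,@,@,@[,]|
gen 22: q0 h=40  …,@,@,@[@]|
gen 23: q1 h=39  …@,@,@,[@]@|
gen 24: q0 h=38  …,@,@,@[,]@@|
gen 25: q1 h=39  …@,@,@,[@]@|
gen 26: q0 h=38  …,@,@,@[,]@@|
gen 27: q1 h=39  …@,@,@,[@]@|
gen 28: q0 h=38  …,@,@,@[,]@@|

38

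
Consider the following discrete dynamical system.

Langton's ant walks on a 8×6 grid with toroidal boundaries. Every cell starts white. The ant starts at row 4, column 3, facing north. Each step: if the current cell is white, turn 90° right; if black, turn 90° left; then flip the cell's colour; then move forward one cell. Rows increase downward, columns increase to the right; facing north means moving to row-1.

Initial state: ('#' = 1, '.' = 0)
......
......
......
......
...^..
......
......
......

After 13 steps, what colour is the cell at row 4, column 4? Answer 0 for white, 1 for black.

step 0: ......
......
......
......
...^..
......
......
......
step 1: ......
......
......
......
...#>.
......
......
......
step 2: ......
......
......
......
...##.
....v.
......
......
step 3: ......
......
......
......
...##.
...<#.
......
......
step 4: ......
......
......
......
...^#.
...##.
......
......
step 5: ......
......
......
......
..<.#.
...##.
......
......
step 6: ......
......
......
..^...
..#.#.
...##.
......
......
step 7: ......
......
......
..#>..
..#.#.
...##.
......
......
step 8: ......
......
......
..##..
..#v#.
...##.
......
......
step 9: ......
......
......
..##..
..<##.
...##.
......
......
step 10: ......
......
......
..##..
...##.
..v##.
......
......
step 11: ......
......
......
..##..
...##.
.<###.
......
......
step 12: ......
......
......
..##..
.^.##.
.####.
......
......
step 13: ......
......
......
..##..
.#>##.
.####.
......
......

1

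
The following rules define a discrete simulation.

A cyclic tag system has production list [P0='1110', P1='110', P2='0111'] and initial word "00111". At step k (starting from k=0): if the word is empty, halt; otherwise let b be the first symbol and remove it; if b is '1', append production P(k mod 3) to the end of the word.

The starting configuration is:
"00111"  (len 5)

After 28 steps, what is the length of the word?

0) "00111"  (len 5)
1) "0111"  (len 4)
2) "111"  (len 3)
3) "110111"  (len 6)
4) "101111110"  (len 9)
5) "01111110110"  (len 11)
6) "1111110110"  (len 10)
7) "1111101101110"  (len 13)
8) "111101101110110"  (len 15)
9) "111011011101100111"  (len 18)
10) "110110111011001111110"  (len 21)
11) "10110111011001111110110"  (len 23)
12) "01101110110011111101100111"  (len 26)
13) "1101110110011111101100111"  (len 25)
14) "101110110011111101100111110"  (len 27)
15) "011101100111111011001111100111"  (len 30)
16) "11101100111111011001111100111"  (len 29)
17) "1101100111111011001111100111110"  (len 31)
18) "1011001111110110011111001111100111"  (len 34)
19) "0110011111101100111110011111001111110"  (len 37)
20) "110011111101100111110011111001111110"  (len 36)
21) "100111111011001111100111110011111100111"  (len 39)
22) "001111110110011111001111100111111001111110"  (len 42)
23) "01111110110011111001111100111111001111110"  (len 41)
24) "1111110110011111001111100111111001111110"  (len 40)
25) "1111101100111110011111001111110011111101110"  (len 43)
26) "111101100111110011111001111110011111101110110"  (len 45)
27) "111011001111100111110011111100111111011101100111"  (len 48)
28) "110110011111001111100111111001111110111011001111110"  (len 51)

51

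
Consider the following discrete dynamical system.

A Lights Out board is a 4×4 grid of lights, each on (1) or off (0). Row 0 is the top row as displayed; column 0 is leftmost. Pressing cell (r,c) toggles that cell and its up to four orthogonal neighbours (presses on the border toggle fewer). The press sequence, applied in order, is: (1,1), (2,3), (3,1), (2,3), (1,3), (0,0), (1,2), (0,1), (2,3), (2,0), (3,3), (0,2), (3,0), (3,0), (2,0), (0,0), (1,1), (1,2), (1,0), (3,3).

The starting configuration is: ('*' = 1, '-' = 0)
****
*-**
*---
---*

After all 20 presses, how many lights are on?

gen 0: ****
*-**
*---
---*
gen 1: *-**
-*-*
**--
---*
gen 2: *-**
-*--
****
----
gen 3: *-**
-*--
*-**
***-
gen 4: *-**
-*-*
*---
****
gen 5: *-*-
-**-
*--*
****
gen 6: -**-
***-
*--*
****
gen 7: -*--
*--*
*-**
****
gen 8: *-*-
**-*
*-**
****
gen 9: *-*-
**--
*---
***-
gen 10: *-*-
-*--
-*--
-**-
gen 11: *-*-
-*--
-*-*
-*-*
gen 12: **-*
-**-
-*-*
-*-*
gen 13: **-*
-**-
**-*
*--*
gen 14: **-*
-**-
-*-*
-*-*
gen 15: **-*
***-
*--*
**-*
gen 16: ---*
-**-
*--*
**-*
gen 17: -*-*
*---
**-*
**-*
gen 18: -***
****
****
**-*
gen 19: ****
--**
-***
**-*
gen 20: ****
--**
-**-
***-

11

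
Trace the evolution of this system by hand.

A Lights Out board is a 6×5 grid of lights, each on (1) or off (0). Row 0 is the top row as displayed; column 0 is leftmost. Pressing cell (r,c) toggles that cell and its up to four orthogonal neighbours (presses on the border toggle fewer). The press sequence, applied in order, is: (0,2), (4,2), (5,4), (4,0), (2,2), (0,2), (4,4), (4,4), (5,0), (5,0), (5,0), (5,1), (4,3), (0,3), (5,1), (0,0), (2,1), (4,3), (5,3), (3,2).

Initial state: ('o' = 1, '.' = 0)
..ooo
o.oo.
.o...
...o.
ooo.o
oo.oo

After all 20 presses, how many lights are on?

gen 0: ..ooo
o.oo.
.o...
...o.
ooo.o
oo.oo
gen 1: .o..o
o..o.
.o...
...o.
ooo.o
oo.oo
gen 2: .o..o
o..o.
.o...
..oo.
o..oo
ooooo
gen 3: .o..o
o..o.
.o...
..oo.
o..o.
ooo..
gen 4: .o..o
o..o.
.o...
o.oo.
.o.o.
.oo..
gen 5: .o..o
o.oo.
..oo.
o..o.
.o.o.
.oo..
gen 6: ..ooo
o..o.
..oo.
o..o.
.o.o.
.oo..
gen 7: ..ooo
o..o.
..oo.
o..oo
.o..o
.oo.o
gen 8: ..ooo
o..o.
..oo.
o..o.
.o.o.
.oo..
gen 9: ..ooo
o..o.
..oo.
o..o.
oo.o.
o.o..
gen 10: ..ooo
o..o.
..oo.
o..o.
.o.o.
.oo..
gen 11: ..ooo
o..o.
..oo.
o..o.
oo.o.
o.o..
gen 12: ..ooo
o..o.
..oo.
o..o.
o..o.
.o...
gen 13: ..ooo
o..o.
..oo.
o....
o.o.o
.o.o.
gen 14: .....
o....
..oo.
o....
o.o.o
.o.o.
gen 15: .....
o....
..oo.
o....
ooo.o
o.oo.
gen 16: oo...
.....
..oo.
o....
ooo.o
o.oo.
gen 17: oo...
.o...
oo.o.
oo...
ooo.o
o.oo.
gen 18: oo...
.o...
oo.o.
oo.o.
oo.o.
o.o..
gen 19: oo...
.o...
oo.o.
oo.o.
oo...
o..oo
gen 20: oo...
.o...
oooo.
o.o..
ooo..
o..oo

15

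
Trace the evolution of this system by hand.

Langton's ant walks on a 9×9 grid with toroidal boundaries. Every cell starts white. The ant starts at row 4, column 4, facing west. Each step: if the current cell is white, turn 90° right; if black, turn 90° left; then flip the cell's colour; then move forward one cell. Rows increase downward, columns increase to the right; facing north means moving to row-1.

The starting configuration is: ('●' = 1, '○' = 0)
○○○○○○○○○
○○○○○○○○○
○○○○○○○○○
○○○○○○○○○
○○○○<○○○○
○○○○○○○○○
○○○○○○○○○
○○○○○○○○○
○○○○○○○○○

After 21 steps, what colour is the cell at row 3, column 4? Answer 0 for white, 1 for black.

1

step 0: ○○○○○○○○○
○○○○○○○○○
○○○○○○○○○
○○○○○○○○○
○○○○<○○○○
○○○○○○○○○
○○○○○○○○○
○○○○○○○○○
○○○○○○○○○
step 1: ○○○○○○○○○
○○○○○○○○○
○○○○○○○○○
○○○○^○○○○
○○○○●○○○○
○○○○○○○○○
○○○○○○○○○
○○○○○○○○○
○○○○○○○○○
step 2: ○○○○○○○○○
○○○○○○○○○
○○○○○○○○○
○○○○●>○○○
○○○○●○○○○
○○○○○○○○○
○○○○○○○○○
○○○○○○○○○
○○○○○○○○○
step 3: ○○○○○○○○○
○○○○○○○○○
○○○○○○○○○
○○○○●●○○○
○○○○●v○○○
○○○○○○○○○
○○○○○○○○○
○○○○○○○○○
○○○○○○○○○
step 4: ○○○○○○○○○
○○○○○○○○○
○○○○○○○○○
○○○○●●○○○
○○○○<●○○○
○○○○○○○○○
○○○○○○○○○
○○○○○○○○○
○○○○○○○○○
step 5: ○○○○○○○○○
○○○○○○○○○
○○○○○○○○○
○○○○●●○○○
○○○○○●○○○
○○○○v○○○○
○○○○○○○○○
○○○○○○○○○
○○○○○○○○○
step 6: ○○○○○○○○○
○○○○○○○○○
○○○○○○○○○
○○○○●●○○○
○○○○○●○○○
○○○<●○○○○
○○○○○○○○○
○○○○○○○○○
○○○○○○○○○
step 7: ○○○○○○○○○
○○○○○○○○○
○○○○○○○○○
○○○○●●○○○
○○○^○●○○○
○○○●●○○○○
○○○○○○○○○
○○○○○○○○○
○○○○○○○○○
step 8: ○○○○○○○○○
○○○○○○○○○
○○○○○○○○○
○○○○●●○○○
○○○●>●○○○
○○○●●○○○○
○○○○○○○○○
○○○○○○○○○
○○○○○○○○○
step 9: ○○○○○○○○○
○○○○○○○○○
○○○○○○○○○
○○○○●●○○○
○○○●●●○○○
○○○●v○○○○
○○○○○○○○○
○○○○○○○○○
○○○○○○○○○
step 10: ○○○○○○○○○
○○○○○○○○○
○○○○○○○○○
○○○○●●○○○
○○○●●●○○○
○○○●○>○○○
○○○○○○○○○
○○○○○○○○○
○○○○○○○○○
step 11: ○○○○○○○○○
○○○○○○○○○
○○○○○○○○○
○○○○●●○○○
○○○●●●○○○
○○○●○●○○○
○○○○○v○○○
○○○○○○○○○
○○○○○○○○○
step 12: ○○○○○○○○○
○○○○○○○○○
○○○○○○○○○
○○○○●●○○○
○○○●●●○○○
○○○●○●○○○
○○○○<●○○○
○○○○○○○○○
○○○○○○○○○
step 13: ○○○○○○○○○
○○○○○○○○○
○○○○○○○○○
○○○○●●○○○
○○○●●●○○○
○○○●^●○○○
○○○○●●○○○
○○○○○○○○○
○○○○○○○○○
step 14: ○○○○○○○○○
○○○○○○○○○
○○○○○○○○○
○○○○●●○○○
○○○●●●○○○
○○○●●>○○○
○○○○●●○○○
○○○○○○○○○
○○○○○○○○○
step 15: ○○○○○○○○○
○○○○○○○○○
○○○○○○○○○
○○○○●●○○○
○○○●●^○○○
○○○●●○○○○
○○○○●●○○○
○○○○○○○○○
○○○○○○○○○
step 16: ○○○○○○○○○
○○○○○○○○○
○○○○○○○○○
○○○○●●○○○
○○○●<○○○○
○○○●●○○○○
○○○○●●○○○
○○○○○○○○○
○○○○○○○○○
step 17: ○○○○○○○○○
○○○○○○○○○
○○○○○○○○○
○○○○●●○○○
○○○●○○○○○
○○○●v○○○○
○○○○●●○○○
○○○○○○○○○
○○○○○○○○○
step 18: ○○○○○○○○○
○○○○○○○○○
○○○○○○○○○
○○○○●●○○○
○○○●○○○○○
○○○●○>○○○
○○○○●●○○○
○○○○○○○○○
○○○○○○○○○
step 19: ○○○○○○○○○
○○○○○○○○○
○○○○○○○○○
○○○○●●○○○
○○○●○○○○○
○○○●○●○○○
○○○○●v○○○
○○○○○○○○○
○○○○○○○○○
step 20: ○○○○○○○○○
○○○○○○○○○
○○○○○○○○○
○○○○●●○○○
○○○●○○○○○
○○○●○●○○○
○○○○●○>○○
○○○○○○○○○
○○○○○○○○○
step 21: ○○○○○○○○○
○○○○○○○○○
○○○○○○○○○
○○○○●●○○○
○○○●○○○○○
○○○●○●○○○
○○○○●○●○○
○○○○○○v○○
○○○○○○○○○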